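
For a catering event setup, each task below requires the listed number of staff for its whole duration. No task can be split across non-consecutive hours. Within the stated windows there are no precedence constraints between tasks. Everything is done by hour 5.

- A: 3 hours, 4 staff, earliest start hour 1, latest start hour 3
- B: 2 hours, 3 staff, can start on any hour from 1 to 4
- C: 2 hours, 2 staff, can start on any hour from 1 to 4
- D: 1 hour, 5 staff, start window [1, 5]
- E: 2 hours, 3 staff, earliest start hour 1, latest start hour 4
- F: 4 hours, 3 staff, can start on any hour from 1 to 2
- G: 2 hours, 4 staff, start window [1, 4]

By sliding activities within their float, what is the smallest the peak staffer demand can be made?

Early-start (A@1, B@1, C@1, D@1, E@1, F@1, G@1) gives peak 24: h1:24  h2:19  h3:7  h4:3  h5:0.
Shift B→3, C→4, D→5, E→4.
Schedule A@1, B@3, C@4, D@5, E@4, F@1, G@1: h1:11  h2:11  h3:10  h4:11  h5:10 — peak 11.
Total staffer-hours = 53 over 5 hours ⇒ peak ≥ ⌈53/5⌉ = 11, so 11 is optimal.

11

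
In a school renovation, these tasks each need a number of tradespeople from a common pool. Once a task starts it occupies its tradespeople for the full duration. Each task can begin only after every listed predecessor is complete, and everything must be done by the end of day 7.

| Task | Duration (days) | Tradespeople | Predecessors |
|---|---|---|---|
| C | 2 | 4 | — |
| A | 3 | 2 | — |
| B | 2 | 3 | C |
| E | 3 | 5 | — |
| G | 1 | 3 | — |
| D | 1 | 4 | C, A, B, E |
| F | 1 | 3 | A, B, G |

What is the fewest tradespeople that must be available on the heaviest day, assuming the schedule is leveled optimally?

8

Early-start (C@1, A@1, B@3, E@1, G@1, D@5, F@5) gives peak 14: d1:14  d2:11  d3:10  d4:3  d5:7  d6:0  d7:0.
Shift E→4, G→3, D→7.
Schedule C@1, A@1, B@3, E@4, G@3, D@7, F@5: d1:6  d2:6  d3:8  d4:8  d5:8  d6:5  d7:4 — peak 8.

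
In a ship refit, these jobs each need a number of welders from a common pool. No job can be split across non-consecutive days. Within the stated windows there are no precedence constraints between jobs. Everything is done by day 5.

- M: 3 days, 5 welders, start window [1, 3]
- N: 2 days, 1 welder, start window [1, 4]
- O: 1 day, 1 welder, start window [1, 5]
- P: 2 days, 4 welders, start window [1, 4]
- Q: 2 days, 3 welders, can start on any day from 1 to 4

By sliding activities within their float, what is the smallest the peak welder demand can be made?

Early-start (M@1, N@1, O@1, P@1, Q@1) gives peak 14: d1:14  d2:13  d3:5  d4:0  d5:0.
Shift P→4, Q→4.
Schedule M@1, N@1, O@1, P@4, Q@4: d1:7  d2:6  d3:5  d4:7  d5:7 — peak 7.
Total welder-days = 32 over 5 days ⇒ peak ≥ ⌈32/5⌉ = 7, so 7 is optimal.

7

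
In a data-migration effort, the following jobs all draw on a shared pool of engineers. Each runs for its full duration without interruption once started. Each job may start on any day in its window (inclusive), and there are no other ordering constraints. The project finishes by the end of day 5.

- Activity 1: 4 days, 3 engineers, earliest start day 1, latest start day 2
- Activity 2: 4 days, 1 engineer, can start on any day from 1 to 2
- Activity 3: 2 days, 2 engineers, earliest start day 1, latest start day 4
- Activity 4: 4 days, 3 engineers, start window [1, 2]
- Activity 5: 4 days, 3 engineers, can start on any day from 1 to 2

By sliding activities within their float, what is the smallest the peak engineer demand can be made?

Schedule Activity 1@1, Activity 2@1, Activity 3@1, Activity 4@1, Activity 5@1: d1:12  d2:12  d3:10  d4:10  d5:0 — peak 12.

12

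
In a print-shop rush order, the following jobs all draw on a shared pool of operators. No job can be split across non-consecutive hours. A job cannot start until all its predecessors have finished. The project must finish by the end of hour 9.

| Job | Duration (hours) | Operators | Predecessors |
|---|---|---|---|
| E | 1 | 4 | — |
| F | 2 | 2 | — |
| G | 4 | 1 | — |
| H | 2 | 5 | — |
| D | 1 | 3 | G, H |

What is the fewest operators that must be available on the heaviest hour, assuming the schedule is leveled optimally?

Early-start (E@1, F@1, G@1, H@1, D@5) gives peak 12: h1:12  h2:8  h3:1  h4:1  h5:3  h6:0  h7:0  h8:0  h9:0.
Shift F→2, H→5, D→7.
Schedule E@1, F@2, G@1, H@5, D@7: h1:5  h2:3  h3:3  h4:1  h5:5  h6:5  h7:3  h8:0  h9:0 — peak 5.

5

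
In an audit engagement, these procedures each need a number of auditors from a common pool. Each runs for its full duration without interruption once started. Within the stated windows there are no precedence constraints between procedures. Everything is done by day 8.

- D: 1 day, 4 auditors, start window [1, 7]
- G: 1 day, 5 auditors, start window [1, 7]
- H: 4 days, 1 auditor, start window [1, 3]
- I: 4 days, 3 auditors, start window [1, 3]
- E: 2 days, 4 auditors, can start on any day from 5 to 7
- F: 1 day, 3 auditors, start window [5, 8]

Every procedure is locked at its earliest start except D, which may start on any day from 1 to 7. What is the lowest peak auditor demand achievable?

9

D@1: d1:13  d2:4  d3:4  d4:4  d5:7  d6:4  d7:0  d8:0 → peak 13
D@2: d1:9  d2:8  d3:4  d4:4  d5:7  d6:4  d7:0  d8:0 → peak 9
D@3: d1:9  d2:4  d3:8  d4:4  d5:7  d6:4  d7:0  d8:0 → peak 9
D@4: d1:9  d2:4  d3:4  d4:8  d5:7  d6:4  d7:0  d8:0 → peak 9
D@5: d1:9  d2:4  d3:4  d4:4  d5:11  d6:4  d7:0  d8:0 → peak 11
D@6: d1:9  d2:4  d3:4  d4:4  d5:7  d6:8  d7:0  d8:0 → peak 9
D@7: d1:9  d2:4  d3:4  d4:4  d5:7  d6:4  d7:4  d8:0 → peak 9
Best is D@2, peak 9.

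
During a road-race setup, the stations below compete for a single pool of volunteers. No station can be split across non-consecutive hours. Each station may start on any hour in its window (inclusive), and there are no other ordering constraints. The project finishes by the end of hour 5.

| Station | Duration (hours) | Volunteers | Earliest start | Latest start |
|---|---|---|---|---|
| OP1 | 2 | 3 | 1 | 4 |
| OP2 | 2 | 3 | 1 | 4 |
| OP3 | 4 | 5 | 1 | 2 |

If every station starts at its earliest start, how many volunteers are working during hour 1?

At early start, hour 1 has: OP1, OP2, OP3.
Demand: 3 + 3 + 5 = 11.

11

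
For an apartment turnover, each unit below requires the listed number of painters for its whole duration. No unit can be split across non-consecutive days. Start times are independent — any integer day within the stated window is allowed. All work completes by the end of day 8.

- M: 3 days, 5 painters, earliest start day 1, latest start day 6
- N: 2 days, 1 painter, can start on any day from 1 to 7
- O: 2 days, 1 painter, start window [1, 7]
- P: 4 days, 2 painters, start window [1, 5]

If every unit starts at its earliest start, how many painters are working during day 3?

7

At early start, day 3 has: M, P.
Demand: 5 + 2 = 7.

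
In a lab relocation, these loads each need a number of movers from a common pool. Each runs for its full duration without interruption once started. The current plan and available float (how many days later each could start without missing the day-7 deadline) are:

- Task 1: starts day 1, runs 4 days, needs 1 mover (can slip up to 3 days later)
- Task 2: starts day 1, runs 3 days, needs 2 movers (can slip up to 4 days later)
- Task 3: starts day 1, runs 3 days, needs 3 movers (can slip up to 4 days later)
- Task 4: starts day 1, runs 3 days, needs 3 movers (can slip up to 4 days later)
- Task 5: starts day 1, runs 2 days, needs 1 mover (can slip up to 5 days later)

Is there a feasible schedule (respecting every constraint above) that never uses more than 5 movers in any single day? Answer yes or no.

yes

Schedule Task 1@1, Task 2@4, Task 3@1, Task 4@5, Task 5@1: d1:5  d2:5  d3:4  d4:3  d5:5  d6:5  d7:3 — peak 5 ≤ 5.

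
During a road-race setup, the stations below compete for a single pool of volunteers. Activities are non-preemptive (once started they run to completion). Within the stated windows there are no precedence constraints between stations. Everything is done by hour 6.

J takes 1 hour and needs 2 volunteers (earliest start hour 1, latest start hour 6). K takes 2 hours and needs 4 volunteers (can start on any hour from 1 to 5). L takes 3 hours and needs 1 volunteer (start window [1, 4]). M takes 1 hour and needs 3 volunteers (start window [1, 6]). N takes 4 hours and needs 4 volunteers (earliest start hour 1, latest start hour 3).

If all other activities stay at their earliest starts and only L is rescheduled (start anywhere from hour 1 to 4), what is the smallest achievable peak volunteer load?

13

L@1: h1:14  h2:9  h3:5  h4:4  h5:0  h6:0 → peak 14
L@2: h1:13  h2:9  h3:5  h4:5  h5:0  h6:0 → peak 13
L@3: h1:13  h2:8  h3:5  h4:5  h5:1  h6:0 → peak 13
L@4: h1:13  h2:8  h3:4  h4:5  h5:1  h6:1 → peak 13
Best is L@2, peak 13.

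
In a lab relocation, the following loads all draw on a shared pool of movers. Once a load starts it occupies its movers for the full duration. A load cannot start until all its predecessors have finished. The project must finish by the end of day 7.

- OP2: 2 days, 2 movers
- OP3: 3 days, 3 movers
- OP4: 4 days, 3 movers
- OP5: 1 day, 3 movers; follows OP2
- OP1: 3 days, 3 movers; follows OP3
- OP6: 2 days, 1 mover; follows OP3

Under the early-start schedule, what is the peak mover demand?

9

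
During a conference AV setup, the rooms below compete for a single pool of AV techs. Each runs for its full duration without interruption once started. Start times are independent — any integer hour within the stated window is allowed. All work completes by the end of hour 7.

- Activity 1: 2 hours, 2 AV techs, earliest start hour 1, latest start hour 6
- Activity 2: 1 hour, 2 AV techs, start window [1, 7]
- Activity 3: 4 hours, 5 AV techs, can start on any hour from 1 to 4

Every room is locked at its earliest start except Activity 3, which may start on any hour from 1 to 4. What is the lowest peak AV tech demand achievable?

Activity 3@1: h1:9  h2:7  h3:5  h4:5  h5:0  h6:0  h7:0 → peak 9
Activity 3@2: h1:4  h2:7  h3:5  h4:5  h5:5  h6:0  h7:0 → peak 7
Activity 3@3: h1:4  h2:2  h3:5  h4:5  h5:5  h6:5  h7:0 → peak 5
Activity 3@4: h1:4  h2:2  h3:0  h4:5  h5:5  h6:5  h7:5 → peak 5
Best is Activity 3@3, peak 5.

5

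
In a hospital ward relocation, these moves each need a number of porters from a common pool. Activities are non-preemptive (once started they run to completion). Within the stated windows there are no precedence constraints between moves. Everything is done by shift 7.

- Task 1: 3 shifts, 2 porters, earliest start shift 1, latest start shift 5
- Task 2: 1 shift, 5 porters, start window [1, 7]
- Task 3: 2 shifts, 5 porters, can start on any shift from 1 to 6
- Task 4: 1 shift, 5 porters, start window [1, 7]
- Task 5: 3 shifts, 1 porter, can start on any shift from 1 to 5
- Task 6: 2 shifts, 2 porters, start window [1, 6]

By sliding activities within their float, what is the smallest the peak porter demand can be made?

5

Early-start (Task 1@1, Task 2@1, Task 3@1, Task 4@1, Task 5@1, Task 6@1) gives peak 20: s1:20  s2:10  s3:3  s4:0  s5:0  s6:0  s7:0.
Shift Task 2→4, Task 3→5, Task 4→7.
Schedule Task 1@1, Task 2@4, Task 3@5, Task 4@7, Task 5@1, Task 6@1: s1:5  s2:5  s3:3  s4:5  s5:5  s6:5  s7:5 — peak 5.
Total porter-shifts = 33 over 7 shifts ⇒ peak ≥ ⌈33/7⌉ = 5, so 5 is optimal.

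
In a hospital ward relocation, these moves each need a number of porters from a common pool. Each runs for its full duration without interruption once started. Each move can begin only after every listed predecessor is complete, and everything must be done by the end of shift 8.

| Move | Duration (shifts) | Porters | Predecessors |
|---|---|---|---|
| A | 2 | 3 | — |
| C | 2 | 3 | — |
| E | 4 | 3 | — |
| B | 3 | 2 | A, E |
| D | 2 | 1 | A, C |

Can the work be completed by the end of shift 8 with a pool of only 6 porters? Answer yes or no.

Schedule A@1, C@3, E@1, B@5, D@5: s1:6  s2:6  s3:6  s4:6  s5:3  s6:3  s7:2  s8:0 — peak 6 ≤ 6.

yes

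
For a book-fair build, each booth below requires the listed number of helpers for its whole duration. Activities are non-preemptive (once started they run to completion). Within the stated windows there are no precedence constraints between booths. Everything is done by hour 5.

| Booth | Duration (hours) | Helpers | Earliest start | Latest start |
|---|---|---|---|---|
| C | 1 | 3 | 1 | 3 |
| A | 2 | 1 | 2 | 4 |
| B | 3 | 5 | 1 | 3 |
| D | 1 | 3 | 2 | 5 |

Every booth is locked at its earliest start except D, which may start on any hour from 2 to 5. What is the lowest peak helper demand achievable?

8

D@2: h1:8  h2:9  h3:6  h4:0  h5:0 → peak 9
D@3: h1:8  h2:6  h3:9  h4:0  h5:0 → peak 9
D@4: h1:8  h2:6  h3:6  h4:3  h5:0 → peak 8
D@5: h1:8  h2:6  h3:6  h4:0  h5:3 → peak 8
Best is D@4, peak 8.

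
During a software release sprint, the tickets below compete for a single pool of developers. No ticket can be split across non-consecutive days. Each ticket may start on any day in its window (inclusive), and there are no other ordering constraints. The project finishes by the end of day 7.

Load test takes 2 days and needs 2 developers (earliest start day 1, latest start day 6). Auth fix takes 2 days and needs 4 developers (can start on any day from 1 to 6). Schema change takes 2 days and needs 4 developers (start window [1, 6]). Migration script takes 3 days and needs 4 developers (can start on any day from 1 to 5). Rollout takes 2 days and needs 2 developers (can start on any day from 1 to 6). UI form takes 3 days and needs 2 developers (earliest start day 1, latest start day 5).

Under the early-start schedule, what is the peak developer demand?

Early-start schedule: Load test@1, Auth fix@1, Schema change@1, Migration script@1, Rollout@1, UI form@1.
Load per day: day 1: 18, day 2: 18, day 3: 6, day 4: 0, day 5: 0, day 6: 0, day 7: 0.
Peak is 18.

18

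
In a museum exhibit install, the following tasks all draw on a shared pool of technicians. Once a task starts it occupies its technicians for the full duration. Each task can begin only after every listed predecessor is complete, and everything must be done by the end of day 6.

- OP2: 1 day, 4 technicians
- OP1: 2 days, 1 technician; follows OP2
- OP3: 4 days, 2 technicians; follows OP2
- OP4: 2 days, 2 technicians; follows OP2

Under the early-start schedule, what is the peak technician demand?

Early-start schedule: OP2@1, OP1@2, OP3@2, OP4@2.
Load per day: day 1: 4, day 2: 5, day 3: 5, day 4: 2, day 5: 2, day 6: 0.
Peak is 5.

5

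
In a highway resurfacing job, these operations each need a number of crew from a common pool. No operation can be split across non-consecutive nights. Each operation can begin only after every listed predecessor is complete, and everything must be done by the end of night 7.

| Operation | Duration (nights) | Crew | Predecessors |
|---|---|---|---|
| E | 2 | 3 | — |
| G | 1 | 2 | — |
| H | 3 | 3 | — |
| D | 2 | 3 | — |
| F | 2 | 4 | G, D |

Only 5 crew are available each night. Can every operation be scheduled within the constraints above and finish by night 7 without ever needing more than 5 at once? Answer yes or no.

no

The minimum achievable peak is 6; 5 < 6, so no feasible schedule stays within the cap.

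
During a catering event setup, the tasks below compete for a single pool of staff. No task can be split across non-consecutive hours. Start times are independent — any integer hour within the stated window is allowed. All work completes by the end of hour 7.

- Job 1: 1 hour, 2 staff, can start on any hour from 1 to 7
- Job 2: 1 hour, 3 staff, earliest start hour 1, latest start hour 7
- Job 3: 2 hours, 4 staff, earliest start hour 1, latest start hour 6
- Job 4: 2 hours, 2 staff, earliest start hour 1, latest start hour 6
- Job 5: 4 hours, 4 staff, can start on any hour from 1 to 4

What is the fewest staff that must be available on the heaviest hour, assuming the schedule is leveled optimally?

Early-start (Job 1@1, Job 2@1, Job 3@1, Job 4@1, Job 5@1) gives peak 15: h1:15  h2:10  h3:4  h4:4  h5:0  h6:0  h7:0.
Shift Job 3→2, Job 4→2, Job 5→4.
Schedule Job 1@1, Job 2@1, Job 3@2, Job 4@2, Job 5@4: h1:5  h2:6  h3:6  h4:4  h5:4  h6:4  h7:4 — peak 6.

6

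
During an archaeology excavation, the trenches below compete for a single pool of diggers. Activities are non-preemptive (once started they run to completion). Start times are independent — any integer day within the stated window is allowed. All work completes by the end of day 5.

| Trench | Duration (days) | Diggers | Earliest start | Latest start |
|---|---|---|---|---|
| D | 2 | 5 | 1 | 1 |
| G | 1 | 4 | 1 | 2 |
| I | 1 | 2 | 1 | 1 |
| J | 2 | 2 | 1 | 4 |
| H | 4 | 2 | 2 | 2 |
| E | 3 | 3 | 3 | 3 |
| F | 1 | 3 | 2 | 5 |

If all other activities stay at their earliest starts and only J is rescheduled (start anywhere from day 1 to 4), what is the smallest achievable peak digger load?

11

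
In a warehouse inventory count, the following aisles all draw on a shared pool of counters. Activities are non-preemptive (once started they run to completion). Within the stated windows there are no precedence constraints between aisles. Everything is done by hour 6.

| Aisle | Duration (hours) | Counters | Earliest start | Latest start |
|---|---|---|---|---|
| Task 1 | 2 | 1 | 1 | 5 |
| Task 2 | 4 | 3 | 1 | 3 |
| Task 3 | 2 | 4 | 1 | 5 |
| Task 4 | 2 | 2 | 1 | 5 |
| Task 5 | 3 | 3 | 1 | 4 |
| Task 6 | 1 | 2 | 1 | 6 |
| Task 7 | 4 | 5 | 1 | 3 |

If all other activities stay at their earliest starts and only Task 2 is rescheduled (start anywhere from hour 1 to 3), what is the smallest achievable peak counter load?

17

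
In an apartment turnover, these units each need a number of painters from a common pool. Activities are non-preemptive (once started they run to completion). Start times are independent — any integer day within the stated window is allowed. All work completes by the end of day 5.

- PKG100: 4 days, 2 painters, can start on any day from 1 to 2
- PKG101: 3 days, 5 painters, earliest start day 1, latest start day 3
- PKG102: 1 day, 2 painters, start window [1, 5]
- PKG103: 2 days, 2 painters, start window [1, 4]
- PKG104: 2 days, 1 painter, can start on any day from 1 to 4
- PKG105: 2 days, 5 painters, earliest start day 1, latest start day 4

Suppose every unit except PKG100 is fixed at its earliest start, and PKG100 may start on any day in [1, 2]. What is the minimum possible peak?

15

PKG100@1: d1:17  d2:15  d3:7  d4:2  d5:0 → peak 17
PKG100@2: d1:15  d2:15  d3:7  d4:2  d5:2 → peak 15
Best is PKG100@2, peak 15.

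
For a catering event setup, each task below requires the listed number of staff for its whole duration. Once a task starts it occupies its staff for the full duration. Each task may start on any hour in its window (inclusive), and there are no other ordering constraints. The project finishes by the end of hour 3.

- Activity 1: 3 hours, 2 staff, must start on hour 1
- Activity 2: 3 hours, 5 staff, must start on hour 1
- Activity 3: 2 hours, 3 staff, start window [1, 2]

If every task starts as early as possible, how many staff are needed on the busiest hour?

Early-start schedule: Activity 1@1, Activity 2@1, Activity 3@1.
Load per hour: hour 1: 10, hour 2: 10, hour 3: 7.
Peak is 10.

10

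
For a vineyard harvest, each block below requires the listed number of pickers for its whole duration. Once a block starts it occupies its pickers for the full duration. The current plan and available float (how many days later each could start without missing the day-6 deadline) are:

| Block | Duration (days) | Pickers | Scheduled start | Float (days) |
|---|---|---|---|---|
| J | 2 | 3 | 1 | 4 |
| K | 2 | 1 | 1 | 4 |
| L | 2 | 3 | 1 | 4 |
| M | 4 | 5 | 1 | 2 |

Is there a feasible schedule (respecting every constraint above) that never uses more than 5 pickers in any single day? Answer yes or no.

Total picker-days = 34; over 6 days the average is 34/6 > 5, so some day must exceed 5.

no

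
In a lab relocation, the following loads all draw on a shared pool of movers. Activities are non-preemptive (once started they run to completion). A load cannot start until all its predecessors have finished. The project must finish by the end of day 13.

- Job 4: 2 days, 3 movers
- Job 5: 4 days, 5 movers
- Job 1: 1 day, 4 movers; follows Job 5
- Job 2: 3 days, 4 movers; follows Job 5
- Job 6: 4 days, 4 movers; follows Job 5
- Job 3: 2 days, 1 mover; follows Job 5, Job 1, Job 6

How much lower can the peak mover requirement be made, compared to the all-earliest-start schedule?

Early-start peak: d1:8  d2:8  d3:5  d4:5  d5:12  d6:8  d7:8  d8:4  d9:1  d10:1  d11:0  d12:0  d13:0 ⇒ 12.
Leveled (Job 4@5, Job 5@1, Job 1@5, Job 2@10, Job 6@6, Job 3@10): d1:5  d2:5  d3:5  d4:5  d5:7  d6:7  d7:4  d8:4  d9:4  d10:5  d11:5  d12:4  d13:0 ⇒ 7.
Reduction 12 − 7 = 5.

5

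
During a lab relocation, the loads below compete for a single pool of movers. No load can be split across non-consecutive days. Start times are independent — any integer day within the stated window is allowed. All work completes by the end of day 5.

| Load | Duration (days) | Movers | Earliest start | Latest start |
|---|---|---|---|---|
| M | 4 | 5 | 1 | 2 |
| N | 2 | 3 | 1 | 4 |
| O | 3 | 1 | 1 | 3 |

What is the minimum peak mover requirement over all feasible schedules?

8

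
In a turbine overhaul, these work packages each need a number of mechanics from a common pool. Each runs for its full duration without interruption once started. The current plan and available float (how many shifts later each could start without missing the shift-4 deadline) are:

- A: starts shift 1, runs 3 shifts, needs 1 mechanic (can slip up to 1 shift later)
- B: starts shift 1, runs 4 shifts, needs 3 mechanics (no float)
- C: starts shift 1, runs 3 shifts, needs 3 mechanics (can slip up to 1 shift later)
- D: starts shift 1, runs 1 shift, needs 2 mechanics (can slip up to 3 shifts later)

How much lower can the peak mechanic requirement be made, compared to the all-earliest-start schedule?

Early-start peak: s1:9  s2:7  s3:7  s4:3 ⇒ 9.
Leveled (A@1, B@1, C@1, D@4): s1:7  s2:7  s3:7  s4:5 ⇒ 7.
Reduction 9 − 7 = 2.

2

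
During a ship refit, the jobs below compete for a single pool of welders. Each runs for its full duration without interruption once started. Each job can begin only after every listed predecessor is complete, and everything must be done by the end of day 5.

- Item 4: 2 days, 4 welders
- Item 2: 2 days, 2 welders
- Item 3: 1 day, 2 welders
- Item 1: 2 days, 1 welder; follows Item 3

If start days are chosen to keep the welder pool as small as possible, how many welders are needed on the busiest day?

Early-start (Item 4@1, Item 2@1, Item 3@1, Item 1@2) gives peak 8: d1:8  d2:7  d3:1  d4:0  d5:0.
Shift Item 2→3, Item 3→3, Item 1→4.
Schedule Item 4@1, Item 2@3, Item 3@3, Item 1@4: d1:4  d2:4  d3:4  d4:3  d5:1 — peak 4.
Total welder-days = 16 over 5 days ⇒ peak ≥ ⌈16/5⌉ = 4, so 4 is optimal.

4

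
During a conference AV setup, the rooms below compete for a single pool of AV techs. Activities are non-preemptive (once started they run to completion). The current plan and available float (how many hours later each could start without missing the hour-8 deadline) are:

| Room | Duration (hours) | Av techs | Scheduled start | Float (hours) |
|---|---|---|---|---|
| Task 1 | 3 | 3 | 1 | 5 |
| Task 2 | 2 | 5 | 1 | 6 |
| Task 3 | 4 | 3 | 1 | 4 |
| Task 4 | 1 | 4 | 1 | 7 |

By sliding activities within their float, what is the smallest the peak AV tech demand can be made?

6

Early-start (Task 1@1, Task 2@1, Task 3@1, Task 4@1) gives peak 15: h1:15  h2:11  h3:6  h4:3  h5:0  h6:0  h7:0  h8:0.
Shift Task 2→5, Task 4→7.
Schedule Task 1@1, Task 2@5, Task 3@1, Task 4@7: h1:6  h2:6  h3:6  h4:3  h5:5  h6:5  h7:4  h8:0 — peak 6.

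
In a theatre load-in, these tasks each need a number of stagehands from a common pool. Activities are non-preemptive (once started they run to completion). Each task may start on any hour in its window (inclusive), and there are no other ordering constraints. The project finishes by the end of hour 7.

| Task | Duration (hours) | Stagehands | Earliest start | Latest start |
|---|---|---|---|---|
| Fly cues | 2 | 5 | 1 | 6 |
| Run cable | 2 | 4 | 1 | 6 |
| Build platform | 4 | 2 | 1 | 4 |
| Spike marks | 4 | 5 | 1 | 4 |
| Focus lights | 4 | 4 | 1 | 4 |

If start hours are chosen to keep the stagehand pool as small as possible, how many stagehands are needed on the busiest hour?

11

Early-start (Fly cues@1, Run cable@1, Build platform@1, Spike marks@1, Focus lights@1) gives peak 20: h1:20  h2:20  h3:11  h4:11  h5:0  h6:0  h7:0.
Shift Spike marks→3, Focus lights→3.
Schedule Fly cues@1, Run cable@1, Build platform@1, Spike marks@3, Focus lights@3: h1:11  h2:11  h3:11  h4:11  h5:9  h6:9  h7:0 — peak 11.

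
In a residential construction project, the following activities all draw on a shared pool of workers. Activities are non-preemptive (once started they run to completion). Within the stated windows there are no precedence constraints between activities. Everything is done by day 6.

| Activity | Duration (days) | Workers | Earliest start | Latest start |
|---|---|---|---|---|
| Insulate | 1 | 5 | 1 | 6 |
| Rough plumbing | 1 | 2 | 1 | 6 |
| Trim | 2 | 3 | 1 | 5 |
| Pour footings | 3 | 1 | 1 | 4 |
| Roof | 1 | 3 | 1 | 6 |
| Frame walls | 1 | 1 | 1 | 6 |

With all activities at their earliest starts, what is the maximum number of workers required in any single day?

Early-start schedule: Insulate@1, Rough plumbing@1, Trim@1, Pour footings@1, Roof@1, Frame walls@1.
Load per day: day 1: 15, day 2: 4, day 3: 1, day 4: 0, day 5: 0, day 6: 0.
Peak is 15.

15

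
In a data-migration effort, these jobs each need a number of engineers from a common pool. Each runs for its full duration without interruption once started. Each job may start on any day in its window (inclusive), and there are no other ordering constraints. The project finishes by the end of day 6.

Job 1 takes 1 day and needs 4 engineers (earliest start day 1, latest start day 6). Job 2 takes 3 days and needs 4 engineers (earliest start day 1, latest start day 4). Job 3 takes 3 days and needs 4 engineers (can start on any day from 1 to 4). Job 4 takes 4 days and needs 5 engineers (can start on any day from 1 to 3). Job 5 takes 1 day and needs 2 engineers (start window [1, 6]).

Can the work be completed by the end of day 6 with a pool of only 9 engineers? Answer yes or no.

Schedule Job 1@1, Job 2@1, Job 3@4, Job 4@2, Job 5@6: d1:8  d2:9  d3:9  d4:9  d5:9  d6:6 — peak 9 ≤ 9.

yes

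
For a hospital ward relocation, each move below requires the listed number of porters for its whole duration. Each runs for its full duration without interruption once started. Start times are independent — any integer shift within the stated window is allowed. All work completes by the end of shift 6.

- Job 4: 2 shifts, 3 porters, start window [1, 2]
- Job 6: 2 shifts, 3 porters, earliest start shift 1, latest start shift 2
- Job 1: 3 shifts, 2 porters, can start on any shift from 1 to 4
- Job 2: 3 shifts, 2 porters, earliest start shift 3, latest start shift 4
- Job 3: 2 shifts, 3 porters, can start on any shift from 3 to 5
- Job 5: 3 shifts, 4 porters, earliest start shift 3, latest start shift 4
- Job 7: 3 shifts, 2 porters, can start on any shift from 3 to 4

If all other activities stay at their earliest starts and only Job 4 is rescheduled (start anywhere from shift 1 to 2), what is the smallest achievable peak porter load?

Job 4@1: s1:8  s2:8  s3:13  s4:11  s5:8  s6:0 → peak 13
Job 4@2: s1:5  s2:8  s3:16  s4:11  s5:8  s6:0 → peak 16
Best is Job 4@1, peak 13.

13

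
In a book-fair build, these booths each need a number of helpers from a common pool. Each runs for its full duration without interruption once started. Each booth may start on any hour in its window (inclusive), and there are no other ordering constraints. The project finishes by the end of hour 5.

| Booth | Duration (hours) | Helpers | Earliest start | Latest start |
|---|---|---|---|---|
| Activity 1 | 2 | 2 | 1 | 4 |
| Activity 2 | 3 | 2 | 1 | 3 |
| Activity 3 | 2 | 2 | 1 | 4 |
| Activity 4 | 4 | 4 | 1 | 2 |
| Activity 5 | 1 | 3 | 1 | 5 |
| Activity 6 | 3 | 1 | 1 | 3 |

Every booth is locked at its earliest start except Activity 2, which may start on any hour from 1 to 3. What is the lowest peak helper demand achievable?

Activity 2@1: h1:14  h2:11  h3:7  h4:4  h5:0 → peak 14
Activity 2@2: h1:12  h2:11  h3:7  h4:6  h5:0 → peak 12
Activity 2@3: h1:12  h2:9  h3:7  h4:6  h5:2 → peak 12
Best is Activity 2@2, peak 12.

12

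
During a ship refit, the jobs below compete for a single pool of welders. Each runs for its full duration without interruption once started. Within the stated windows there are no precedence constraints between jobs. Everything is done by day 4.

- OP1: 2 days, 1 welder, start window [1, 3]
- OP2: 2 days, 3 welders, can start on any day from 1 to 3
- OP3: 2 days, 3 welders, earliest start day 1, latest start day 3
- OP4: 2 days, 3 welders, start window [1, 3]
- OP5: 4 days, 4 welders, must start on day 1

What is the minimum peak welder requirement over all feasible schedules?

Early-start (OP1@1, OP2@1, OP3@1, OP4@1, OP5@1) gives peak 14: d1:14  d2:14  d3:4  d4:4.
Shift OP3→3, OP4→3.
Schedule OP1@1, OP2@1, OP3@3, OP4@3, OP5@1: d1:8  d2:8  d3:10  d4:10 — peak 10.

10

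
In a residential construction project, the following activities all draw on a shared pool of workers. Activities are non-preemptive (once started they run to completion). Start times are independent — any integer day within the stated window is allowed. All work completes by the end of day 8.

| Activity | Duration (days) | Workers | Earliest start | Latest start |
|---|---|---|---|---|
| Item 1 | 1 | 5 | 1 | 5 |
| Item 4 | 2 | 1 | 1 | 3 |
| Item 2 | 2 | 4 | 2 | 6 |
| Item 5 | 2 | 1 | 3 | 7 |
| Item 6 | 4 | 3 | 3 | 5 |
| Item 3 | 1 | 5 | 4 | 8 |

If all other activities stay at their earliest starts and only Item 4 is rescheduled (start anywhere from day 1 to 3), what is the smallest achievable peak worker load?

9

Item 4@1: d1:6  d2:5  d3:8  d4:9  d5:3  d6:3  d7:0  d8:0 → peak 9
Item 4@2: d1:5  d2:5  d3:9  d4:9  d5:3  d6:3  d7:0  d8:0 → peak 9
Item 4@3: d1:5  d2:4  d3:9  d4:10  d5:3  d6:3  d7:0  d8:0 → peak 10
Best is Item 4@1, peak 9.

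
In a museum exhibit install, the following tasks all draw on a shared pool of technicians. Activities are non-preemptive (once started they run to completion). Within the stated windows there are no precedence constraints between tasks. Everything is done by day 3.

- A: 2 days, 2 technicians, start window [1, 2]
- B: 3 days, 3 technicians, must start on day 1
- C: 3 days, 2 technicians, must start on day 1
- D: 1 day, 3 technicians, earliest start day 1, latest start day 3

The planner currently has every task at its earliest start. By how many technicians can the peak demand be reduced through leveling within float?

2

Early-start peak: d1:10  d2:7  d3:5 ⇒ 10.
Leveled (A@1, B@1, C@1, D@3): d1:7  d2:7  d3:8 ⇒ 8.
Reduction 10 − 8 = 2.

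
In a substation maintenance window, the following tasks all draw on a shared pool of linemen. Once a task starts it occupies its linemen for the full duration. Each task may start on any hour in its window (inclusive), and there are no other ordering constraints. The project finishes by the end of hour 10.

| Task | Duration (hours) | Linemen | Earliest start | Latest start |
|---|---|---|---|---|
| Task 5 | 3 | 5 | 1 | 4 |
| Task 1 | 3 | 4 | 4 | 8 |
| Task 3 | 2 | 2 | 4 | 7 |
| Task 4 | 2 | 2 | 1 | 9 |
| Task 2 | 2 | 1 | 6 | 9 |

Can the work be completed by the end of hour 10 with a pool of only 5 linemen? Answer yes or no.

Schedule Task 5@1, Task 1@4, Task 3@7, Task 4@7, Task 2@6: h1:5  h2:5  h3:5  h4:4  h5:4  h6:5  h7:5  h8:4  h9:0  h10:0 — peak 5 ≤ 5.

yes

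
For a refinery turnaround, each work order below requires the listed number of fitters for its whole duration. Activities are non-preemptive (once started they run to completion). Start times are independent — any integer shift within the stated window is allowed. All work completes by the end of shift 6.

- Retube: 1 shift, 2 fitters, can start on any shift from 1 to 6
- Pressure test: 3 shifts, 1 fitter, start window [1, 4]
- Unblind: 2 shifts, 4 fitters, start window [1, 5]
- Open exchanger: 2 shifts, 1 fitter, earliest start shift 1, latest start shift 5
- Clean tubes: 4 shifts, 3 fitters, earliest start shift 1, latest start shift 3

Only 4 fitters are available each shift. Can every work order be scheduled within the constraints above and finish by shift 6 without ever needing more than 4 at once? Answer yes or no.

Total fitter-shifts = 27; over 6 shifts the average is 27/6 > 4, so some shift must exceed 4.

no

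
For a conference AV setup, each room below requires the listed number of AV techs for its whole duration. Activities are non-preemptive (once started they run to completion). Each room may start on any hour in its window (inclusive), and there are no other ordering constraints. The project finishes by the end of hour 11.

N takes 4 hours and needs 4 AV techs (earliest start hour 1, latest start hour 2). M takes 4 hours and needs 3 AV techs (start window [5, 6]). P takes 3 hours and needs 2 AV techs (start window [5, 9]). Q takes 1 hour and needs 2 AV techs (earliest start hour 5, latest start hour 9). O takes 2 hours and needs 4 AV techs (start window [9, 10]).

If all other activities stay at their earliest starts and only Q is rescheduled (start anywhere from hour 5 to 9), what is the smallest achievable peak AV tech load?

5

Q@5: h1:4  h2:4  h3:4  h4:4  h5:7  h6:5  h7:5  h8:3  h9:4  h10:4  h11:0 → peak 7
Q@6: h1:4  h2:4  h3:4  h4:4  h5:5  h6:7  h7:5  h8:3  h9:4  h10:4  h11:0 → peak 7
Q@7: h1:4  h2:4  h3:4  h4:4  h5:5  h6:5  h7:7  h8:3  h9:4  h10:4  h11:0 → peak 7
Q@8: h1:4  h2:4  h3:4  h4:4  h5:5  h6:5  h7:5  h8:5  h9:4  h10:4  h11:0 → peak 5
Q@9: h1:4  h2:4  h3:4  h4:4  h5:5  h6:5  h7:5  h8:3  h9:6  h10:4  h11:0 → peak 6
Best is Q@8, peak 5.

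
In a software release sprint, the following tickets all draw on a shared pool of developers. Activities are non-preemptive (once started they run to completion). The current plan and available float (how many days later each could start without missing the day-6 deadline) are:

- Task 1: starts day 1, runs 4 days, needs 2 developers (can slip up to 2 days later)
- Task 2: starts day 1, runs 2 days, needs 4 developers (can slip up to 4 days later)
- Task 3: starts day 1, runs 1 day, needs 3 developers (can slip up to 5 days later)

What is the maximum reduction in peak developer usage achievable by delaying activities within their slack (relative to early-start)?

4

Early-start peak: d1:9  d2:6  d3:2  d4:2  d5:0  d6:0 ⇒ 9.
Leveled (Task 1@1, Task 2@5, Task 3@1): d1:5  d2:2  d3:2  d4:2  d5:4  d6:4 ⇒ 5.
Reduction 9 − 5 = 4.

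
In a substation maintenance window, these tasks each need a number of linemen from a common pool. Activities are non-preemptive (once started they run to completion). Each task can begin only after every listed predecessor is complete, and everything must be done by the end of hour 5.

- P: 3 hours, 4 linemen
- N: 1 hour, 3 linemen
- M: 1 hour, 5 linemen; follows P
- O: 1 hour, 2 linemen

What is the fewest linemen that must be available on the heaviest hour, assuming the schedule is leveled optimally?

Early-start (P@1, N@1, M@4, O@1) gives peak 9: h1:9  h2:4  h3:4  h4:5  h5:0.
Shift N→4, M→5, O→4.
Schedule P@1, N@4, M@5, O@4: h1:4  h2:4  h3:4  h4:5  h5:5 — peak 5.
Total lineman-hours = 22 over 5 hours ⇒ peak ≥ ⌈22/5⌉ = 5, so 5 is optimal.

5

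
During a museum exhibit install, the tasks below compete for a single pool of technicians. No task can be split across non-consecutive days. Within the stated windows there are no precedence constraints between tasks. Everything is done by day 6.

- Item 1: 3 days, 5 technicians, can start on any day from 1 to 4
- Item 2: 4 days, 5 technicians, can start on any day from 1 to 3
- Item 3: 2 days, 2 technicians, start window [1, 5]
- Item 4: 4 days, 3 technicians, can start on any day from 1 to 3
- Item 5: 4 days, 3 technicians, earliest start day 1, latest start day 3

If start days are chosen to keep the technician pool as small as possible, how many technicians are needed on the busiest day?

16

Early-start (Item 1@1, Item 2@1, Item 3@1, Item 4@1, Item 5@1) gives peak 18: d1:18  d2:18  d3:16  d4:11  d5:0  d6:0.
Shift Item 5→3.
Schedule Item 1@1, Item 2@1, Item 3@1, Item 4@1, Item 5@3: d1:15  d2:15  d3:16  d4:11  d5:3  d6:3 — peak 16.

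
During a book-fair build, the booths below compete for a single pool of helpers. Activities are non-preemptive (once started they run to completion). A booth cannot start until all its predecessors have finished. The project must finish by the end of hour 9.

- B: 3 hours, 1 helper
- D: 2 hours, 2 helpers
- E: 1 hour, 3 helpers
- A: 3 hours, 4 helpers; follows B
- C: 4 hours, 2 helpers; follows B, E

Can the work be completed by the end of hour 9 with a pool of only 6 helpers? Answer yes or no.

Schedule B@1, D@1, E@1, A@4, C@4: h1:6  h2:3  h3:1  h4:6  h5:6  h6:6  h7:2  h8:0  h9:0 — peak 6 ≤ 6.

yes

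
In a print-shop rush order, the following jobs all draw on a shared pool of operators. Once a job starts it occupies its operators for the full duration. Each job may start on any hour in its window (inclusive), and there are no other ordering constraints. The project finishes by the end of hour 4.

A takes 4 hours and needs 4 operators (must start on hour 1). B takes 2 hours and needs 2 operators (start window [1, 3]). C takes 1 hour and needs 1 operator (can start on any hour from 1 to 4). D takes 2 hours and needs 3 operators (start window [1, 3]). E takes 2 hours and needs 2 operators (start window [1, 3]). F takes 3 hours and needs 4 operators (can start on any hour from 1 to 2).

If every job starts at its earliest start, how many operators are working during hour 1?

16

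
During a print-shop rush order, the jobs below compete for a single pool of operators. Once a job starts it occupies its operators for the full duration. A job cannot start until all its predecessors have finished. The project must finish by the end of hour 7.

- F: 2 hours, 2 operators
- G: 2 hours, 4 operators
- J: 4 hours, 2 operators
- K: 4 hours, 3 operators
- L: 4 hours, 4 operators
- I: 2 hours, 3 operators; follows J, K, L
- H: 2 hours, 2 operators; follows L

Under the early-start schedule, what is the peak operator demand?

15

Early-start schedule: F@1, G@1, J@1, K@1, L@1, I@5, H@5.
Load per hour: hour 1: 15, hour 2: 15, hour 3: 9, hour 4: 9, hour 5: 5, hour 6: 5, hour 7: 0.
Peak is 15.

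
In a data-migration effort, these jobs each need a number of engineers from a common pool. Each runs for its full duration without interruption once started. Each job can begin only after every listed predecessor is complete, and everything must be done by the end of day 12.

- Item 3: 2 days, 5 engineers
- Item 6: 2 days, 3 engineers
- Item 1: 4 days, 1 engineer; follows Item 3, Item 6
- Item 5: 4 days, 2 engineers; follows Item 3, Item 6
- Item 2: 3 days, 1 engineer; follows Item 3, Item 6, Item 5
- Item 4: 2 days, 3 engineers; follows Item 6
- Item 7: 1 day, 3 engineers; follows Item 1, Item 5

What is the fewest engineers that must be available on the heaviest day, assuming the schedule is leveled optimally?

Early-start (Item 3@1, Item 6@1, Item 1@3, Item 5@3, Item 2@7, Item 4@3, Item 7@7) gives peak 8: d1:8  d2:8  d3:6  d4:6  d5:3  d6:3  d7:4  d8:1  d9:1  d10:0  d11:0  d12:0.
Shift Item 6→3, Item 1→5, Item 5→5, Item 2→9, Item 4→9, Item 7→11.
Schedule Item 3@1, Item 6@3, Item 1@5, Item 5@5, Item 2@9, Item 4@9, Item 7@11: d1:5  d2:5  d3:3  d4:3  d5:3  d6:3  d7:3  d8:3  d9:4  d10:4  d11:4  d12:0 — peak 5.

5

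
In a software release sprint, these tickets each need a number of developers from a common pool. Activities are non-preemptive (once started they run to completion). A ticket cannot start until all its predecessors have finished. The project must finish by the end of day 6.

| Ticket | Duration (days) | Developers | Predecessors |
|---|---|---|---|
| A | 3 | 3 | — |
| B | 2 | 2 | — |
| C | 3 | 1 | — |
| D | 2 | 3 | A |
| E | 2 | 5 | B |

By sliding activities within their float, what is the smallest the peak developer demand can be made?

Early-start (A@1, B@1, C@1, D@4, E@3) gives peak 9: d1:6  d2:6  d3:9  d4:8  d5:3  d6:0.
Shift E→4.
Schedule A@1, B@1, C@1, D@4, E@4: d1:6  d2:6  d3:4  d4:8  d5:8  d6:0 — peak 8.

8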